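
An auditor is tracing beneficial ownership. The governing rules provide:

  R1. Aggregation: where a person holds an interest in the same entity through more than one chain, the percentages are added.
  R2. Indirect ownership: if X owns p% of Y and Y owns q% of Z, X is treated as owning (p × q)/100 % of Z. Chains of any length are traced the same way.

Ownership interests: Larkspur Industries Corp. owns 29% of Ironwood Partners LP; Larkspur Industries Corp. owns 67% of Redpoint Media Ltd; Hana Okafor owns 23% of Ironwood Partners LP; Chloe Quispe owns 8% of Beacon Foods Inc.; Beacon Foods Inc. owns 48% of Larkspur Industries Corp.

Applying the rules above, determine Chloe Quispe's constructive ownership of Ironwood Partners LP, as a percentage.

1.1136%

Chain via Beacon Foods Inc. → Larkspur Industries Corp. (R2): 8% × 48% × 29% = 1.1136% of Ironwood Partners LP.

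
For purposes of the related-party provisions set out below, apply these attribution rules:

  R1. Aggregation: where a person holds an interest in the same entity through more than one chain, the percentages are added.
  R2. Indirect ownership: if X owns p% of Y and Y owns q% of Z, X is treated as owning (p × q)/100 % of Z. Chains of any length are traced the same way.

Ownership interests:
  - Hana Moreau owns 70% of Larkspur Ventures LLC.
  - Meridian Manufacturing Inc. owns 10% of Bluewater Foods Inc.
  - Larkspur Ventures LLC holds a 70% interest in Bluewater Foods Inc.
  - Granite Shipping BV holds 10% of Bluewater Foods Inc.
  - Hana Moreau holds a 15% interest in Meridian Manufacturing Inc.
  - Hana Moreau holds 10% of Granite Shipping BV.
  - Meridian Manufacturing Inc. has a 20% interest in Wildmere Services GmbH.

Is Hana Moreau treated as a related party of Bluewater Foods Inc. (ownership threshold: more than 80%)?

No

Chain via Granite Shipping BV (R2): 10% × 10% = 1% of Bluewater Foods Inc.
Chain via Larkspur Ventures LLC (R2): 70% × 70% = 49% of Bluewater Foods Inc.
Chain via Meridian Manufacturing Inc. (R2): 15% × 10% = 1.5% of Bluewater Foods Inc.
Aggregating (R1): 1% + 49% + 1.5% = 51.5%.
51.5% does not exceed the 80% threshold, so Hana is not a related party to Bluewater Foods Inc.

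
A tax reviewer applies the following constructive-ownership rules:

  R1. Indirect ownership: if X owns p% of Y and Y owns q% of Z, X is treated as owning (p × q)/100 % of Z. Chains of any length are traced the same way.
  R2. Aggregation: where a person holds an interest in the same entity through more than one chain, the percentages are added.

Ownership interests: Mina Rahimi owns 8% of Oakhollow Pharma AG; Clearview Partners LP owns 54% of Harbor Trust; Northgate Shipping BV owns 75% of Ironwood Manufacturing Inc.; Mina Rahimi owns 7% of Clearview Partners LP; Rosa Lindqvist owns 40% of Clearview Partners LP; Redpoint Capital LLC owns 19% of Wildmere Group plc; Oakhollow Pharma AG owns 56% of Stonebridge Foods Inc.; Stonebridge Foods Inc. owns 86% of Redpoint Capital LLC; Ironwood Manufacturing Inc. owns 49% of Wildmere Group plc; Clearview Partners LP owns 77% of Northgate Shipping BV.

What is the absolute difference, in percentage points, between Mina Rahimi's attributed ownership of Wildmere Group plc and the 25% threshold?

22.287143

Chain via Clearview Partners LP → Northgate Shipping BV → Ironwood Manufacturing Inc. (R1): 7% × 77% × 75% × 49% = 1.980825% of Wildmere Group plc.
Chain via Oakhollow Pharma AG → Stonebridge Foods Inc. → Redpoint Capital LLC (R1): 8% × 56% × 86% × 19% = 0.732032% of Wildmere Group plc.
Aggregating (R2): 1.980825% + 0.732032% = 2.712857%.
2.712857% falls short of the 25% threshold by 22.287143 percentage points.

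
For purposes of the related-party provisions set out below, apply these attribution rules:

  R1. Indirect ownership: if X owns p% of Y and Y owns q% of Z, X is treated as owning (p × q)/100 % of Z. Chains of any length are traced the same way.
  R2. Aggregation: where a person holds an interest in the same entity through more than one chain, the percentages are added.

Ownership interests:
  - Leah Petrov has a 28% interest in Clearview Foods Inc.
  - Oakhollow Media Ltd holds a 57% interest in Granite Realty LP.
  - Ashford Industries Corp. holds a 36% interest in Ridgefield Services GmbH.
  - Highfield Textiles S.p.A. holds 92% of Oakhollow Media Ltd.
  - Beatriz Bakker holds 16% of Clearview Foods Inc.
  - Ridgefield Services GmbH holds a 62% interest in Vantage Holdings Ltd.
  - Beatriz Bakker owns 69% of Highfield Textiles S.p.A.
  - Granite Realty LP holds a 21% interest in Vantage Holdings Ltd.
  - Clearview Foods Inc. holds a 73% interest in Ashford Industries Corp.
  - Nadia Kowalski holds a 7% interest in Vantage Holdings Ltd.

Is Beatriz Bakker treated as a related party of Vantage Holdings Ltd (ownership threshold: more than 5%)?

Chain via Clearview Foods Inc. → Ashford Industries Corp. → Ridgefield Services GmbH (R1): 16% × 73% × 36% × 62% = 2.606976% of Vantage Holdings Ltd.
Chain via Highfield Textiles S.p.A. → Oakhollow Media Ltd → Granite Realty LP (R1): 69% × 92% × 57% × 21% = 7.598556% of Vantage Holdings Ltd.
Aggregating (R2): 2.606976% + 7.598556% = 10.205532%.
10.205532% exceeds the 5% threshold, so Beatriz is a related party to Vantage Holdings Ltd.

Yes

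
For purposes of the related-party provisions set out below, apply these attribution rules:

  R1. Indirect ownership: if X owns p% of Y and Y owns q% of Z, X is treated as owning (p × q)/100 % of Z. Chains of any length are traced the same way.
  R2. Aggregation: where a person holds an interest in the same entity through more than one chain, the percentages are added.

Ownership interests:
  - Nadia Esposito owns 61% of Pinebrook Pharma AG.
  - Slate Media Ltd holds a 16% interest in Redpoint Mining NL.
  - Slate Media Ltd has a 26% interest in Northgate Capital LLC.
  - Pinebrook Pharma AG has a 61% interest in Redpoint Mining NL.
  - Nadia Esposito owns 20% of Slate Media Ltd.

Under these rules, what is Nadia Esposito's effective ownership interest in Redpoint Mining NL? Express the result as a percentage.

Chain via Pinebrook Pharma AG (R1): 61% × 61% = 37.21% of Redpoint Mining NL.
Chain via Slate Media Ltd (R1): 20% × 16% = 3.2% of Redpoint Mining NL.
Aggregating (R2): 37.21% + 3.2% = 40.41%.

40.41%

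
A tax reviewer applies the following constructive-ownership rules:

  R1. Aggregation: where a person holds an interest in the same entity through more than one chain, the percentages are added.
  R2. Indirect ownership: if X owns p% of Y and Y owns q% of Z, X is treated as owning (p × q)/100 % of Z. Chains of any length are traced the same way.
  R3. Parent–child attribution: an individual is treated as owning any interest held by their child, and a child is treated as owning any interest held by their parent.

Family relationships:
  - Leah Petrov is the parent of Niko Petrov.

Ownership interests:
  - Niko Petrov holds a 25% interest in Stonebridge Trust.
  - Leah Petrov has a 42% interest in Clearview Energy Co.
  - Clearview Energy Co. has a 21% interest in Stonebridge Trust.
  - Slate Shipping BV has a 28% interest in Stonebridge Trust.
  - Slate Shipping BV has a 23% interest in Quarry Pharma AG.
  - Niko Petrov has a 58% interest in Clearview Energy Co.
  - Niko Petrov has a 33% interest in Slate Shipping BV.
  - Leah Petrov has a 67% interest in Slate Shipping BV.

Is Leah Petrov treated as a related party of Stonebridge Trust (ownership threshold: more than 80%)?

By parent–child attribution (R3), Leah Petrov is treated as also owning Niko Petrov's interest in Slate Shipping BV, giving 67% + 33% = 100%.
By parent–child attribution (R3), Leah Petrov is treated as also owning Niko Petrov's interest in Clearview Energy Co, giving 42% + 58% = 100%.
By parent–child attribution (R3), Leah Petrov is treated as owning Niko Petrov's 25% interest in Stonebridge Trust.
Chain via Slate Shipping BV (R2): 100% × 28% = 28% of Stonebridge Trust.
Chain via Clearview Energy Co. (R2): 100% × 21% = 21% of Stonebridge Trust.
Direct interest in Stonebridge Trust: 25%.
Aggregating (R1): 28% + 21% + 25% = 74%.
74% does not exceed the 80% threshold, so Leah is not a related party to Stonebridge Trust.

No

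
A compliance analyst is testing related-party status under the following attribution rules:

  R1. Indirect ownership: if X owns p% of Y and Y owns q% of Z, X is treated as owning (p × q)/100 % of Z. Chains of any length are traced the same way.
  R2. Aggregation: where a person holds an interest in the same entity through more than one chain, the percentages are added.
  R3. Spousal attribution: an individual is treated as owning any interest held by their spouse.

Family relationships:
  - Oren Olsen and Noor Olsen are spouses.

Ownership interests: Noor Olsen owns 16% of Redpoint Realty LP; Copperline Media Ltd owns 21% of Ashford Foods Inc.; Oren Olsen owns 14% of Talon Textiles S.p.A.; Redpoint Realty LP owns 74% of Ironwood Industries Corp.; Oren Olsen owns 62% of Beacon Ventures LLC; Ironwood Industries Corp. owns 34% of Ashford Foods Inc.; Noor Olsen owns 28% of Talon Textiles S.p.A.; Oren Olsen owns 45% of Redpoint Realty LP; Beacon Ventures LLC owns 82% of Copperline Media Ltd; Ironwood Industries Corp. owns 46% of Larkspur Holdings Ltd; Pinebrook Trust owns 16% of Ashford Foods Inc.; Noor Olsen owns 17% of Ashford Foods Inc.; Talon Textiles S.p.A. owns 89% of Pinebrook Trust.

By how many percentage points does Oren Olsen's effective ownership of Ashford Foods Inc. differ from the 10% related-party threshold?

By spousal attribution (R3), Oren Olsen is treated as also owning Noor Olsen's interest in Redpoint Realty LP, giving 45% + 16% = 61%.
By spousal attribution (R3), Oren Olsen is treated as also owning Noor Olsen's interest in Talon Textiles S.p.A, giving 14% + 28% = 42%.
By spousal attribution (R3), Oren Olsen is treated as owning Noor Olsen's 17% interest in Ashford Foods Inc.
Chain via Redpoint Realty LP → Ironwood Industries Corp. (R1): 61% × 74% × 34% = 15.3476% of Ashford Foods Inc.
Chain via Beacon Ventures LLC → Copperline Media Ltd (R1): 62% × 82% × 21% = 10.6764% of Ashford Foods Inc.
Chain via Talon Textiles S.p.A. → Pinebrook Trust (R1): 42% × 89% × 16% = 5.9808% of Ashford Foods Inc.
Direct interest in Ashford Foods Inc: 17%.
Aggregating (R2): 15.3476% + 10.6764% + 5.9808% + 17% = 49.0048%.
49.0048% exceeds the 10% threshold by 39.0048 percentage points.

39.0048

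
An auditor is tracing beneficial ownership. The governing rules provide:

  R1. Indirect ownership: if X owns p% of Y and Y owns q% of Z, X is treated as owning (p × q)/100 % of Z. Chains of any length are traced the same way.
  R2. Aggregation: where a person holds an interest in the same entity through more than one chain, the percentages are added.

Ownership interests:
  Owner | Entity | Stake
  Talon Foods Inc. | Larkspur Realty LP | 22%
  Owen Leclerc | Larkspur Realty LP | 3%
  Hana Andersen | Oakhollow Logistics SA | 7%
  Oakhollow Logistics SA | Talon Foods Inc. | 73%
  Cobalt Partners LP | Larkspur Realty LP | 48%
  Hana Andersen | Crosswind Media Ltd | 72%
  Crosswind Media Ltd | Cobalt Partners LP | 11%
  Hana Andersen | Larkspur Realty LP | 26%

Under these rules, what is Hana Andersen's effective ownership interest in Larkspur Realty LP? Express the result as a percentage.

30.9258%

Chain via Oakhollow Logistics SA → Talon Foods Inc. (R1): 7% × 73% × 22% = 1.1242% of Larkspur Realty LP.
Chain via Crosswind Media Ltd → Cobalt Partners LP (R1): 72% × 11% × 48% = 3.8016% of Larkspur Realty LP.
Direct interest in Larkspur Realty LP: 26%.
Aggregating (R2): 1.1242% + 3.8016% + 26% = 30.9258%.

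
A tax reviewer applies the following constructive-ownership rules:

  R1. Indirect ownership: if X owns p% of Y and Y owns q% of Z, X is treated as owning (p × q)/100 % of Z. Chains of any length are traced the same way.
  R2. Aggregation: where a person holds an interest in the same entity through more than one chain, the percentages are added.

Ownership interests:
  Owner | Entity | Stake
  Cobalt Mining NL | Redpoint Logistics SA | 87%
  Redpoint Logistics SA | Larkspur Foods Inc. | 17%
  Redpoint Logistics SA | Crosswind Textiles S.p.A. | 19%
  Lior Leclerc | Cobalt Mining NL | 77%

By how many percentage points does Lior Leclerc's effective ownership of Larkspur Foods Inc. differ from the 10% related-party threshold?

1.3883

Chain via Cobalt Mining NL → Redpoint Logistics SA (R1): 77% × 87% × 17% = 11.3883% of Larkspur Foods Inc.
11.3883% exceeds the 10% threshold by 1.3883 percentage points.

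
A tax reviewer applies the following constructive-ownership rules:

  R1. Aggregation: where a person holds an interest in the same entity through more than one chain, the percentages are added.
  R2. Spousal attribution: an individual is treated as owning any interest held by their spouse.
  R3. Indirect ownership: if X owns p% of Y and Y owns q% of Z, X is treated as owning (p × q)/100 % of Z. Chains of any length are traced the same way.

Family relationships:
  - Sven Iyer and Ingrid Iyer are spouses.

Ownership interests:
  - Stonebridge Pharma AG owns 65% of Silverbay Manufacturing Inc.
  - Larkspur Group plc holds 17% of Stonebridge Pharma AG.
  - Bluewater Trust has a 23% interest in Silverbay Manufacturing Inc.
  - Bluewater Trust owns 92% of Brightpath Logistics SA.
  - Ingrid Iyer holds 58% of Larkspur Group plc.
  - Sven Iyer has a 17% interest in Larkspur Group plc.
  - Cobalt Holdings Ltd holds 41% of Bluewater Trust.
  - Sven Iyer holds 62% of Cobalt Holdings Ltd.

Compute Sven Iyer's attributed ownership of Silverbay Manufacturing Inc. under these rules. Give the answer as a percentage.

By spousal attribution (R2), Sven Iyer is treated as also owning Ingrid Iyer's interest in Larkspur Group plc, giving 17% + 58% = 75%.
Chain via Larkspur Group plc → Stonebridge Pharma AG (R3): 75% × 17% × 65% = 8.2875% of Silverbay Manufacturing Inc.
Chain via Cobalt Holdings Ltd → Bluewater Trust (R3): 62% × 41% × 23% = 5.8466% of Silverbay Manufacturing Inc.
Aggregating (R1): 8.2875% + 5.8466% = 14.1341%.

14.1341%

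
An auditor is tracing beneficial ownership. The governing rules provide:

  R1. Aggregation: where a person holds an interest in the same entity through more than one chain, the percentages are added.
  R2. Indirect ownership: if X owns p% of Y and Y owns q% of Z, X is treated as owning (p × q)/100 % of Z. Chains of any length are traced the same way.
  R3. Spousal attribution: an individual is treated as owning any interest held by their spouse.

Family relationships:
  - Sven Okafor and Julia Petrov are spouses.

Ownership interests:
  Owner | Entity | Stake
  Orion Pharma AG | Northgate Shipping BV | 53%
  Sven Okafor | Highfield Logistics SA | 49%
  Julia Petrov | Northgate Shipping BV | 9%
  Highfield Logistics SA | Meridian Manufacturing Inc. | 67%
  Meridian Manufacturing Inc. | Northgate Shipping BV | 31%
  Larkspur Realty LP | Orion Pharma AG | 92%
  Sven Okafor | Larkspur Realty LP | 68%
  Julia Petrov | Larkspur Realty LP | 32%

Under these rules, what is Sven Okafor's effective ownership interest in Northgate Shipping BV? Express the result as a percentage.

67.9373%

By spousal attribution (R3), Sven Okafor is treated as also owning Julia Petrov's interest in Larkspur Realty LP, giving 68% + 32% = 100%.
By spousal attribution (R3), Sven Okafor is treated as owning Julia Petrov's 9% interest in Northgate Shipping BV.
Chain via Larkspur Realty LP → Orion Pharma AG (R2): 100% × 92% × 53% = 48.76% of Northgate Shipping BV.
Chain via Highfield Logistics SA → Meridian Manufacturing Inc. (R2): 49% × 67% × 31% = 10.1773% of Northgate Shipping BV.
Direct interest in Northgate Shipping BV: 9%.
Aggregating (R1): 48.76% + 10.1773% + 9% = 67.9373%.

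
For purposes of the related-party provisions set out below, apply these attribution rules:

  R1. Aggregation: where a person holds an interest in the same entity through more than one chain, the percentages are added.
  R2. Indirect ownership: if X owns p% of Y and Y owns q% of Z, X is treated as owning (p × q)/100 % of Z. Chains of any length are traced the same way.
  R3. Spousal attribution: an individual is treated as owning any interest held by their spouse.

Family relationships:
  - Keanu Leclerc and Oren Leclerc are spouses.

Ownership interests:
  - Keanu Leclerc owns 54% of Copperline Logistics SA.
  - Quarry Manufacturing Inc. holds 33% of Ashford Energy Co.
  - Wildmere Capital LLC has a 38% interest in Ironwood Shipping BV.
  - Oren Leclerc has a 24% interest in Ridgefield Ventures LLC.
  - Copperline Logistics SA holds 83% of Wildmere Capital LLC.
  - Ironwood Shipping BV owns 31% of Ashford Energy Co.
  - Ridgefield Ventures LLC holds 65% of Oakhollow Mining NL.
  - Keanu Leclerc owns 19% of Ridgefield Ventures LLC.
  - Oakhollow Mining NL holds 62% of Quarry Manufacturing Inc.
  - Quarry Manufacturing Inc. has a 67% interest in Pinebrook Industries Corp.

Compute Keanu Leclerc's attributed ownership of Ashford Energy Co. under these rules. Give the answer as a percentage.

10.998366%

By spousal attribution (R3), Keanu Leclerc is treated as also owning Oren Leclerc's interest in Ridgefield Ventures LLC, giving 19% + 24% = 43%.
Chain via Copperline Logistics SA → Wildmere Capital LLC → Ironwood Shipping BV (R2): 54% × 83% × 38% × 31% = 5.279796% of Ashford Energy Co.
Chain via Ridgefield Ventures LLC → Oakhollow Mining NL → Quarry Manufacturing Inc. (R2): 43% × 65% × 62% × 33% = 5.71857% of Ashford Energy Co.
Aggregating (R1): 5.279796% + 5.71857% = 10.998366%.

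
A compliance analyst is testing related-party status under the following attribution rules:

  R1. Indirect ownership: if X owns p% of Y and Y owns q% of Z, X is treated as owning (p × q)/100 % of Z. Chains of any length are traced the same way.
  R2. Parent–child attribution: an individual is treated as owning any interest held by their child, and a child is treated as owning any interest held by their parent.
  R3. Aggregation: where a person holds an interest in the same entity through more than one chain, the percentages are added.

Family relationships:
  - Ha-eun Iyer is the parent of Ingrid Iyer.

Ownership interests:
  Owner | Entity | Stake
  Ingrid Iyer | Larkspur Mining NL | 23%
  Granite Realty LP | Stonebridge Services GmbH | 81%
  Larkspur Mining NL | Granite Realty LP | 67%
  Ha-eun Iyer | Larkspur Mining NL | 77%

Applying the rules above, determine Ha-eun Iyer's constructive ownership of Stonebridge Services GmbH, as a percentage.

By parent–child attribution (R2), Ha-eun Iyer is treated as also owning Ingrid Iyer's interest in Larkspur Mining NL, giving 77% + 23% = 100%.
Chain via Larkspur Mining NL → Granite Realty LP (R1): 100% × 67% × 81% = 54.27% of Stonebridge Services GmbH.

54.27%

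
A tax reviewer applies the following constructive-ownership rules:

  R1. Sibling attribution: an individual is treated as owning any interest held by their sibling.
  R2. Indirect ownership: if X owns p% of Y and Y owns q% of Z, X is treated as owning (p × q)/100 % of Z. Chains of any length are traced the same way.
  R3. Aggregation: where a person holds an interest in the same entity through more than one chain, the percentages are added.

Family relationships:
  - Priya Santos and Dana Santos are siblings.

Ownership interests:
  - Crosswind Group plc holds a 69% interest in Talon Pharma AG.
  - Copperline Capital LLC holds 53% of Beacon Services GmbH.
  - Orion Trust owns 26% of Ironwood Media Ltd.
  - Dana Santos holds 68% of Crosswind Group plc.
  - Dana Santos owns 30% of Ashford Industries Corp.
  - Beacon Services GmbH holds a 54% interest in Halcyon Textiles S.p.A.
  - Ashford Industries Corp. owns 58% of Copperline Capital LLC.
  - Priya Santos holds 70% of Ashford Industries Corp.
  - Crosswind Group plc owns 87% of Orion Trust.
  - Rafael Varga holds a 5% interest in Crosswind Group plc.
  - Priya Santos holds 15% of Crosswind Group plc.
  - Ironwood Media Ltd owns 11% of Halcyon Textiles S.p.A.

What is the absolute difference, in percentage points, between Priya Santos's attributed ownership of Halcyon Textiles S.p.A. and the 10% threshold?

8.664806

By sibling attribution (R1), Priya Santos is treated as also owning Dana Santos's interest in Crosswind Group plc, giving 15% + 68% = 83%.
By sibling attribution (R1), Priya Santos is treated as also owning Dana Santos's interest in Ashford Industries Corp, giving 70% + 30% = 100%.
Chain via Crosswind Group plc → Orion Trust → Ironwood Media Ltd (R2): 83% × 87% × 26% × 11% = 2.065206% of Halcyon Textiles S.p.A.
Chain via Ashford Industries Corp. → Copperline Capital LLC → Beacon Services GmbH (R2): 100% × 58% × 53% × 54% = 16.5996% of Halcyon Textiles S.p.A.
Aggregating (R3): 2.065206% + 16.5996% = 18.664806%.
18.664806% exceeds the 10% threshold by 8.664806 percentage points.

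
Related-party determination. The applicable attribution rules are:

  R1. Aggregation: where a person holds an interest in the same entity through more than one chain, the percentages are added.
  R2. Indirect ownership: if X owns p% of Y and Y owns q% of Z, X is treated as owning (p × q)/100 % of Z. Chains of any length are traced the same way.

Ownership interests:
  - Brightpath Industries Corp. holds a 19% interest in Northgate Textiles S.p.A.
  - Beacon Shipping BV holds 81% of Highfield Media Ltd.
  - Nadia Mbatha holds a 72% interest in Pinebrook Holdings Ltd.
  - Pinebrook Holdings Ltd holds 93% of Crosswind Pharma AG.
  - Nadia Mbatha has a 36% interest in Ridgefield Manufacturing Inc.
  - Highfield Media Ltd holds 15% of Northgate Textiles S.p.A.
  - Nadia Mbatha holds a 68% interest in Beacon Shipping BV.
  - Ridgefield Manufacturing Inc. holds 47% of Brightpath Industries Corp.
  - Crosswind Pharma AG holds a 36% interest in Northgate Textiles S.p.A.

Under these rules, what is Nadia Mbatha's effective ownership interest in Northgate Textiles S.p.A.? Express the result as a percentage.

Chain via Ridgefield Manufacturing Inc. → Brightpath Industries Corp. (R2): 36% × 47% × 19% = 3.2148% of Northgate Textiles S.p.A.
Chain via Beacon Shipping BV → Highfield Media Ltd (R2): 68% × 81% × 15% = 8.262% of Northgate Textiles S.p.A.
Chain via Pinebrook Holdings Ltd → Crosswind Pharma AG (R2): 72% × 93% × 36% = 24.1056% of Northgate Textiles S.p.A.
Aggregating (R1): 3.2148% + 8.262% + 24.1056% = 35.5824%.

35.5824%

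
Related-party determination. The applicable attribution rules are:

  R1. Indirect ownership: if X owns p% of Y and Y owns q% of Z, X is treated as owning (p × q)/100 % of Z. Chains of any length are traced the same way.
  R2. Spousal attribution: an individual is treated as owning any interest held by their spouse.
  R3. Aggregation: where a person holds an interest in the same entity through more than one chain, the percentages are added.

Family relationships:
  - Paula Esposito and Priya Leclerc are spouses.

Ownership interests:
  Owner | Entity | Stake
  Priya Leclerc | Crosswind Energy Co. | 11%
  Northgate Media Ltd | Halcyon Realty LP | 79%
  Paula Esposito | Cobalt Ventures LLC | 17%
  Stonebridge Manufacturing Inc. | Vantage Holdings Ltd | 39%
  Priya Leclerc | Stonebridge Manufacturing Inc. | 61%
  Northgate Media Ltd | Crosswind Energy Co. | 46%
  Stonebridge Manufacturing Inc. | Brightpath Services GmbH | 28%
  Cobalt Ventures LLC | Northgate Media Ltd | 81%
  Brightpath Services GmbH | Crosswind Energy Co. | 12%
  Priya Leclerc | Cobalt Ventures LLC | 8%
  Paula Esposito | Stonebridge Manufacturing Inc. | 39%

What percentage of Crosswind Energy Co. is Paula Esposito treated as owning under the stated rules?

By spousal attribution (R2), Paula Esposito is treated as also owning Priya Leclerc's interest in Cobalt Ventures LLC, giving 17% + 8% = 25%.
By spousal attribution (R2), Paula Esposito is treated as also owning Priya Leclerc's interest in Stonebridge Manufacturing Inc, giving 39% + 61% = 100%.
By spousal attribution (R2), Paula Esposito is treated as owning Priya Leclerc's 11% interest in Crosswind Energy Co.
Chain via Cobalt Ventures LLC → Northgate Media Ltd (R1): 25% × 81% × 46% = 9.315% of Crosswind Energy Co.
Chain via Stonebridge Manufacturing Inc. → Brightpath Services GmbH (R1): 100% × 28% × 12% = 3.36% of Crosswind Energy Co.
Direct interest in Crosswind Energy Co: 11%.
Aggregating (R3): 9.315% + 3.36% + 11% = 23.675%.

23.675%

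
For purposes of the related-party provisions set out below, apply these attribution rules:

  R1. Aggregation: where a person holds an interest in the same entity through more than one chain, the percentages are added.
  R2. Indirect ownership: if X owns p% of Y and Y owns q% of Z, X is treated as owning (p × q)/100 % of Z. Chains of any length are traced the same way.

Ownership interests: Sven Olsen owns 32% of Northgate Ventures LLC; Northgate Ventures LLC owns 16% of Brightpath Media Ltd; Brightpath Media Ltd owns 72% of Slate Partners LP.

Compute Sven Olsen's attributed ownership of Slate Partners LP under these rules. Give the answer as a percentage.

3.6864%

Chain via Northgate Ventures LLC → Brightpath Media Ltd (R2): 32% × 16% × 72% = 3.6864% of Slate Partners LP.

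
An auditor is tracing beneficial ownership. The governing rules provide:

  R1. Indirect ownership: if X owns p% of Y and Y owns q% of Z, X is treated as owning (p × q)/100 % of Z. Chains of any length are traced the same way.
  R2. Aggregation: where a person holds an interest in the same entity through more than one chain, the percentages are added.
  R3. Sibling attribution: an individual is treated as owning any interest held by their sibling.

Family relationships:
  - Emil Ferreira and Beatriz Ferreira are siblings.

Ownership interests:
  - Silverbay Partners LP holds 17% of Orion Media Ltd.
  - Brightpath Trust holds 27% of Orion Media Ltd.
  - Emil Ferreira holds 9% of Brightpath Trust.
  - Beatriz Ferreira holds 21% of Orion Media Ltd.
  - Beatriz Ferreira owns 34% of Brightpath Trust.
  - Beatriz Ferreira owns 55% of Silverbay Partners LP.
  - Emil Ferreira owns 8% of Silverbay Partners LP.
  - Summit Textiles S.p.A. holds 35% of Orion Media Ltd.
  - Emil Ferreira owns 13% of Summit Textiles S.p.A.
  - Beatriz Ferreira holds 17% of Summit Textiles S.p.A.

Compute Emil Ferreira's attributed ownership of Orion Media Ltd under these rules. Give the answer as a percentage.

By sibling attribution (R3), Emil Ferreira is treated as also owning Beatriz Ferreira's interest in Brightpath Trust, giving 9% + 34% = 43%.
By sibling attribution (R3), Emil Ferreira is treated as also owning Beatriz Ferreira's interest in Silverbay Partners LP, giving 8% + 55% = 63%.
By sibling attribution (R3), Emil Ferreira is treated as also owning Beatriz Ferreira's interest in Summit Textiles S.p.A, giving 13% + 17% = 30%.
By sibling attribution (R3), Emil Ferreira is treated as owning Beatriz Ferreira's 21% interest in Orion Media Ltd.
Chain via Brightpath Trust (R1): 43% × 27% = 11.61% of Orion Media Ltd.
Chain via Silverbay Partners LP (R1): 63% × 17% = 10.71% of Orion Media Ltd.
Chain via Summit Textiles S.p.A. (R1): 30% × 35% = 10.5% of Orion Media Ltd.
Direct interest in Orion Media Ltd: 21%.
Aggregating (R2): 11.61% + 10.71% + 10.5% + 21% = 53.82%.

53.82%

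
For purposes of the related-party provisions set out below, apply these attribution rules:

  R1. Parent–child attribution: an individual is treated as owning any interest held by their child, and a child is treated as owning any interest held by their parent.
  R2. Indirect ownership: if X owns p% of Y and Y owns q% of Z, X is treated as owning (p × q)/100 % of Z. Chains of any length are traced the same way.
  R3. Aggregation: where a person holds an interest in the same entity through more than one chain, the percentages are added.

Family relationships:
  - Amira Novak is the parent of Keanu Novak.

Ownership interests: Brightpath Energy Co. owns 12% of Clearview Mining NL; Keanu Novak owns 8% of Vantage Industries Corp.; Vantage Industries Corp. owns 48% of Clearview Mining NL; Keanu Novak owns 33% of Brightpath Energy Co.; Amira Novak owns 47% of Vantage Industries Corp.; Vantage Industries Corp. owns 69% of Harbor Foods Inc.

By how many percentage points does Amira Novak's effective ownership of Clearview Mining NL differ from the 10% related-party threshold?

20.36

By parent–child attribution (R1), Amira Novak is treated as also owning Keanu Novak's interest in Vantage Industries Corp, giving 47% + 8% = 55%.
By parent–child attribution (R1), Amira Novak is treated as owning Keanu Novak's 33% interest in Brightpath Energy Co.
Chain via Vantage Industries Corp. (R2): 55% × 48% = 26.4% of Clearview Mining NL.
Chain via Brightpath Energy Co. (R2): 33% × 12% = 3.96% of Clearview Mining NL.
Aggregating (R3): 26.4% + 3.96% = 30.36%.
30.36% exceeds the 10% threshold by 20.36 percentage points.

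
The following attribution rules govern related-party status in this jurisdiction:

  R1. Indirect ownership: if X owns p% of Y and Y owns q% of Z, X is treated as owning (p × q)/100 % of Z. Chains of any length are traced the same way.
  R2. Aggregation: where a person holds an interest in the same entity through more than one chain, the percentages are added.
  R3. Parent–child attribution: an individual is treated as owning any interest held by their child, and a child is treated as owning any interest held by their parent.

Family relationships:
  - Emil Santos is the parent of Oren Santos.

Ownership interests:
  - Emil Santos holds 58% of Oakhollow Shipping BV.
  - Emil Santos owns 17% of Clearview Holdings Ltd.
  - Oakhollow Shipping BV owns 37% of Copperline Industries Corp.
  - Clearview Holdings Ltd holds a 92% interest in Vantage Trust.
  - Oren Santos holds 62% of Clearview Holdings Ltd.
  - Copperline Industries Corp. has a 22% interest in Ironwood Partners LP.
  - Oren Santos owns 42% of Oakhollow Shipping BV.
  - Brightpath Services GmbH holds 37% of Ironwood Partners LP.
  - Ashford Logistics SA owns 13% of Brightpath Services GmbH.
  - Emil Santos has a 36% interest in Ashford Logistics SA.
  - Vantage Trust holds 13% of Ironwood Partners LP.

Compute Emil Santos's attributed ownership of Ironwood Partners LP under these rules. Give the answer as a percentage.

By parent–child attribution (R3), Emil Santos is treated as also owning Oren Santos's interest in Oakhollow Shipping BV, giving 58% + 42% = 100%.
By parent–child attribution (R3), Emil Santos is treated as also owning Oren Santos's interest in Clearview Holdings Ltd, giving 17% + 62% = 79%.
Chain via Oakhollow Shipping BV → Copperline Industries Corp. (R1): 100% × 37% × 22% = 8.14% of Ironwood Partners LP.
Chain via Ashford Logistics SA → Brightpath Services GmbH (R1): 36% × 13% × 37% = 1.7316% of Ironwood Partners LP.
Chain via Clearview Holdings Ltd → Vantage Trust (R1): 79% × 92% × 13% = 9.4484% of Ironwood Partners LP.
Aggregating (R2): 8.14% + 1.7316% + 9.4484% = 19.32%.

19.32%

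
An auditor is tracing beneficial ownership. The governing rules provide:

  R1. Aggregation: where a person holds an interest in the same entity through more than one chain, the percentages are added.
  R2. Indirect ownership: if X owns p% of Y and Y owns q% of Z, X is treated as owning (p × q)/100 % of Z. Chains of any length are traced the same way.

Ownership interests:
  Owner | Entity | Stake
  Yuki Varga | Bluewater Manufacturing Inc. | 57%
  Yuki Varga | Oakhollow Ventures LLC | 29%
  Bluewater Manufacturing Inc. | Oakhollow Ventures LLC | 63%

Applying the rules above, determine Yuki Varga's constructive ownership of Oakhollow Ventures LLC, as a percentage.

Chain via Bluewater Manufacturing Inc. (R2): 57% × 63% = 35.91% of Oakhollow Ventures LLC.
Direct interest in Oakhollow Ventures LLC: 29%.
Aggregating (R1): 35.91% + 29% = 64.91%.

64.91%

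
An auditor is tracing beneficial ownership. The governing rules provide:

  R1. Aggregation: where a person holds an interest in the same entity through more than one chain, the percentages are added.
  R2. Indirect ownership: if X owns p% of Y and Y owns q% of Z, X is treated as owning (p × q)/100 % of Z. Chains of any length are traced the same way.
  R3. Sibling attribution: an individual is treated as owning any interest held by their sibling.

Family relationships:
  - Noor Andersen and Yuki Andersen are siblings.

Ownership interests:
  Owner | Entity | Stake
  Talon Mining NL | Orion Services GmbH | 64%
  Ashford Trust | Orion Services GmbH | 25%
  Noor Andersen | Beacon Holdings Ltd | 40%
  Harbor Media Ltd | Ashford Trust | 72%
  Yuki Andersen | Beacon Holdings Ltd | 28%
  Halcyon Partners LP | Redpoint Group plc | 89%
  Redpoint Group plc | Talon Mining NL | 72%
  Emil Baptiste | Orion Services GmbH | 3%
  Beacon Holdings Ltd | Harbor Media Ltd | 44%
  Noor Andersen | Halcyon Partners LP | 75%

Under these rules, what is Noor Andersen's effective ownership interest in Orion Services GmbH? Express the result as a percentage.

By sibling attribution (R3), Noor Andersen is treated as also owning Yuki Andersen's interest in Beacon Holdings Ltd, giving 40% + 28% = 68%.
Chain via Beacon Holdings Ltd → Harbor Media Ltd → Ashford Trust (R2): 68% × 44% × 72% × 25% = 5.3856% of Orion Services GmbH.
Chain via Halcyon Partners LP → Redpoint Group plc → Talon Mining NL (R2): 75% × 89% × 72% × 64% = 30.7584% of Orion Services GmbH.
Aggregating (R1): 5.3856% + 30.7584% = 36.144%.

36.144%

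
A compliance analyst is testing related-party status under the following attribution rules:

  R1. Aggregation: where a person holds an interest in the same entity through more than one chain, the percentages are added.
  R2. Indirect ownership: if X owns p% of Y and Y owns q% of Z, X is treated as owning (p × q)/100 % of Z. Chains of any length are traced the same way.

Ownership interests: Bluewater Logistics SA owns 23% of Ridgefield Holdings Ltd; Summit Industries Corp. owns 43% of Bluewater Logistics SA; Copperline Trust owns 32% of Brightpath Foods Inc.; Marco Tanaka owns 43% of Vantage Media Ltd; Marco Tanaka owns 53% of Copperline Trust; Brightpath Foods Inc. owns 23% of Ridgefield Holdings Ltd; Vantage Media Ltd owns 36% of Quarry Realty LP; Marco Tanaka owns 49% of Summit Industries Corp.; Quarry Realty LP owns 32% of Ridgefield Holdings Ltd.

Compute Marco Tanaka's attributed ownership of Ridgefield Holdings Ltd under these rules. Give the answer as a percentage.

13.7005%

Chain via Copperline Trust → Brightpath Foods Inc. (R2): 53% × 32% × 23% = 3.9008% of Ridgefield Holdings Ltd.
Chain via Summit Industries Corp. → Bluewater Logistics SA (R2): 49% × 43% × 23% = 4.8461% of Ridgefield Holdings Ltd.
Chain via Vantage Media Ltd → Quarry Realty LP (R2): 43% × 36% × 32% = 4.9536% of Ridgefield Holdings Ltd.
Aggregating (R1): 3.9008% + 4.8461% + 4.9536% = 13.7005%.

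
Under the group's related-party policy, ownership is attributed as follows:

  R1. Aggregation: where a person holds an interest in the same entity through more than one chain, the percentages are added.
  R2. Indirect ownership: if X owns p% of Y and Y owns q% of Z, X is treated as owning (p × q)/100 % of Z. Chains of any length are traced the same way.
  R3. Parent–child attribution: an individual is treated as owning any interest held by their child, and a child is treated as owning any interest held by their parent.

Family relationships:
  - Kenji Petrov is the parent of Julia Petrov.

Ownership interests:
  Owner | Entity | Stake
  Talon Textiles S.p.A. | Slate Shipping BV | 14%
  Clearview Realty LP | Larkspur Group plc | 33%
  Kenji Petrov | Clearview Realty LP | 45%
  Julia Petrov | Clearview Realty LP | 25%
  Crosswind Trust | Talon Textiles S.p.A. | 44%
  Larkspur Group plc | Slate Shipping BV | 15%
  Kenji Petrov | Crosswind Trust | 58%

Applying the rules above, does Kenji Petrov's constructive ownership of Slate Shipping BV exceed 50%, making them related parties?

By parent–child attribution (R3), Kenji Petrov is treated as also owning Julia Petrov's interest in Clearview Realty LP, giving 45% + 25% = 70%.
Chain via Clearview Realty LP → Larkspur Group plc (R2): 70% × 33% × 15% = 3.465% of Slate Shipping BV.
Chain via Crosswind Trust → Talon Textiles S.p.A. (R2): 58% × 44% × 14% = 3.5728% of Slate Shipping BV.
Aggregating (R1): 3.465% + 3.5728% = 7.0378%.
7.0378% does not exceed the 50% threshold, so Kenji is not a related party to Slate Shipping BV.

No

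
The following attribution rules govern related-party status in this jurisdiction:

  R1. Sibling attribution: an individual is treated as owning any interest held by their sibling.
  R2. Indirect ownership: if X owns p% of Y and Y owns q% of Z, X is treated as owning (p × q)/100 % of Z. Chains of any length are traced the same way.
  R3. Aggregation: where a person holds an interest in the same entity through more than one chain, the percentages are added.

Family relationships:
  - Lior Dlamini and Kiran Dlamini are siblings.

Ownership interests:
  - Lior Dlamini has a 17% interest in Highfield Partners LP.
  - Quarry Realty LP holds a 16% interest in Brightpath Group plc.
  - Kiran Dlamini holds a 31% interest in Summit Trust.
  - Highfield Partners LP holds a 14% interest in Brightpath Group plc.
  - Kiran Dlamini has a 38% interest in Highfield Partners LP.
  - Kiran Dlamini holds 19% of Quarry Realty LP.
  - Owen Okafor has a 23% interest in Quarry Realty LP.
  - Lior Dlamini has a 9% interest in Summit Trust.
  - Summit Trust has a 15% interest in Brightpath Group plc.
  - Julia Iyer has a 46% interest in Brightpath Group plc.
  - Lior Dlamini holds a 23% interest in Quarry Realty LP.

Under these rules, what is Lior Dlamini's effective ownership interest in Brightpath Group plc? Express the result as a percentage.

20.42%

By sibling attribution (R1), Lior Dlamini is treated as also owning Kiran Dlamini's interest in Highfield Partners LP, giving 17% + 38% = 55%.
By sibling attribution (R1), Lior Dlamini is treated as also owning Kiran Dlamini's interest in Summit Trust, giving 9% + 31% = 40%.
By sibling attribution (R1), Lior Dlamini is treated as also owning Kiran Dlamini's interest in Quarry Realty LP, giving 23% + 19% = 42%.
Chain via Highfield Partners LP (R2): 55% × 14% = 7.7% of Brightpath Group plc.
Chain via Summit Trust (R2): 40% × 15% = 6% of Brightpath Group plc.
Chain via Quarry Realty LP (R2): 42% × 16% = 6.72% of Brightpath Group plc.
Aggregating (R3): 7.7% + 6% + 6.72% = 20.42%.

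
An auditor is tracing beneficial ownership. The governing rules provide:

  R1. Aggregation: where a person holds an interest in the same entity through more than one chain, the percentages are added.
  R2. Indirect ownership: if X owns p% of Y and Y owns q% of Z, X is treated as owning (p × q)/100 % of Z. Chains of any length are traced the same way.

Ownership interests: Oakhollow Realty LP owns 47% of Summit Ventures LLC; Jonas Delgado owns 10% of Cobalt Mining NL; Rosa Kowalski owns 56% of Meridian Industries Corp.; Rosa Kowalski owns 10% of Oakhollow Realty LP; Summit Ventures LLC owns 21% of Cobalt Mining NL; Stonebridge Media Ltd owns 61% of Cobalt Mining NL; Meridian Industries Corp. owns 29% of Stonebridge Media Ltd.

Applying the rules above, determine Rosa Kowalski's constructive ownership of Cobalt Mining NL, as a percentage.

10.8934%

Chain via Oakhollow Realty LP → Summit Ventures LLC (R2): 10% × 47% × 21% = 0.987% of Cobalt Mining NL.
Chain via Meridian Industries Corp. → Stonebridge Media Ltd (R2): 56% × 29% × 61% = 9.9064% of Cobalt Mining NL.
Aggregating (R1): 0.987% + 9.9064% = 10.8934%.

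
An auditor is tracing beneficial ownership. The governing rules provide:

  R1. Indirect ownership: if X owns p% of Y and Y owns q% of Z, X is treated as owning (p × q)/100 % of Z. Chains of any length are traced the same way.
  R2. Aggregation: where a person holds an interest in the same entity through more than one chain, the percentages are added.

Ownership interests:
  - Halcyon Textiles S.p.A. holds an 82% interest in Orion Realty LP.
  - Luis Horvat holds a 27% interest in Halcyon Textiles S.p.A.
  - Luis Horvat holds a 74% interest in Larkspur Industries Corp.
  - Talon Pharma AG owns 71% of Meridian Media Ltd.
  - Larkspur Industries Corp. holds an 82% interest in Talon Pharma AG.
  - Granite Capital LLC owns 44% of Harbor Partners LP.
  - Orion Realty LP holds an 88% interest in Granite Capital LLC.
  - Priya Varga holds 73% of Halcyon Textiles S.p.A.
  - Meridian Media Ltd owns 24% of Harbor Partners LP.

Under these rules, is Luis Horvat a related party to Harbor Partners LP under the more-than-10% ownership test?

Yes

Chain via Halcyon Textiles S.p.A. → Orion Realty LP → Granite Capital LLC (R1): 27% × 82% × 88% × 44% = 8.572608% of Harbor Partners LP.
Chain via Larkspur Industries Corp. → Talon Pharma AG → Meridian Media Ltd (R1): 74% × 82% × 71% × 24% = 10.339872% of Harbor Partners LP.
Aggregating (R2): 8.572608% + 10.339872% = 18.91248%.
18.91248% exceeds the 10% threshold, so Luis is a related party to Harbor Partners LP.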